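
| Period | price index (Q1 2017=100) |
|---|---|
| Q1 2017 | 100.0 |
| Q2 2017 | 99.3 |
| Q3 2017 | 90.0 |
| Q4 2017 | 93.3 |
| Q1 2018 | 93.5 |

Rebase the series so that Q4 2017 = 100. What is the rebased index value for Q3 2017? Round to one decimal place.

Rebased(Q3 2017) = 90.0 / 93.3 × 100 = 96.4630

96.5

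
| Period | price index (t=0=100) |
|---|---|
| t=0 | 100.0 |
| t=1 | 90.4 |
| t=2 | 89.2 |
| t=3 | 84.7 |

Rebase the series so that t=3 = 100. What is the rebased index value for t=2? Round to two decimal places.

105.31

Rebased(t=2) = 89.2 / 84.7 × 100 = 105.3129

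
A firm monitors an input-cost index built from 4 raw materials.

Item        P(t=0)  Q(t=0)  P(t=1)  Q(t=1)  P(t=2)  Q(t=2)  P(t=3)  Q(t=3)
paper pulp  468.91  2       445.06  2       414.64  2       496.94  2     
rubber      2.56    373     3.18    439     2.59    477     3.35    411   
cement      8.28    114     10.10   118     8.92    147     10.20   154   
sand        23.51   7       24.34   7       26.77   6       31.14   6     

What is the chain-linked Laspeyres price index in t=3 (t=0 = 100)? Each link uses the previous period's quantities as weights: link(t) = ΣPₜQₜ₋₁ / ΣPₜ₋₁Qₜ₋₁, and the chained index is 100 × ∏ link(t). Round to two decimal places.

120.37

Link t=0→t=1:
ΣP(t=1)Q(t=0) = 445.06×2 + 3.18×373 + 10.10×114 + 24.34×7 = 890.12 + 1186.14 + 1151.4 + 170.38 = 3398.04
ΣP(t=0)Q(t=0) = 468.91×2 + 2.56×373 + 8.28×114 + 23.51×7 = 937.82 + 954.88 + 943.92 + 164.57 = 3001.19
link = 3398.04/3001.19 = 1.132231
Link t=1→t=2:
ΣP(t=2)Q(t=1) = 414.64×2 + 2.59×439 + 8.92×118 + 26.77×7 = 829.28 + 1137.01 + 1052.56 + 187.39 = 3206.24
ΣP(t=1)Q(t=1) = 445.06×2 + 3.18×439 + 10.10×118 + 24.34×7 = 890.12 + 1396.02 + 1191.8 + 170.38 = 3648.32
link = 3206.24/3648.32 = 0.878826
Link t=2→t=3:
ΣP(t=3)Q(t=2) = 496.94×2 + 3.35×477 + 10.20×147 + 31.14×6 = 993.88 + 1597.95 + 1499.4 + 186.84 = 4278.07
ΣP(t=2)Q(t=2) = 414.64×2 + 2.59×477 + 8.92×147 + 26.77×6 = 829.28 + 1235.43 + 1311.24 + 160.62 = 3536.57
link = 4278.07/3536.57 = 1.209666
Chained index = 100 × 1.132231 × 0.878826 × 1.209666 = 120.3660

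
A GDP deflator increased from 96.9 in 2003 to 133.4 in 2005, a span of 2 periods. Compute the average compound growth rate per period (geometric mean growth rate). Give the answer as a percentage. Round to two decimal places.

Growth factor = (133.4/96.9)^(1/2) = (1.376677)^(1/2) = 1.173319
Growth rate = 1.173319 − 1 = 0.173319 = 17.3319%

17.33%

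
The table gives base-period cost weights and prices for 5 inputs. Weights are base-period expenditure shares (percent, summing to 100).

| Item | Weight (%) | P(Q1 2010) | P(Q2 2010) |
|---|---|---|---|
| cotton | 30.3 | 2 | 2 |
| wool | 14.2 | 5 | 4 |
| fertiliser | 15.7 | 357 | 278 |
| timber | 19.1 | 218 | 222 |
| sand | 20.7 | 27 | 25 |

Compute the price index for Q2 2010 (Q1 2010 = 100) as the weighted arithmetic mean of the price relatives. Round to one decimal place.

cotton: 30.3 × (2/2) = 30.3 × 1.000000 = 30.3000
wool: 14.2 × (4/5) = 14.2 × 0.800000 = 11.3600
fertiliser: 15.7 × (278/357) = 15.7 × 0.778711 = 12.2258
timber: 19.1 × (222/218) = 19.1 × 1.018349 = 19.4505
sand: 20.7 × (25/27) = 20.7 × 0.925926 = 19.1667
Index = Σ wᵢ·(p₁ᵢ/p₀ᵢ) = 30.3000 + 11.3600 + 12.2258 + 19.4505 + 19.1667 = 92.5029

92.5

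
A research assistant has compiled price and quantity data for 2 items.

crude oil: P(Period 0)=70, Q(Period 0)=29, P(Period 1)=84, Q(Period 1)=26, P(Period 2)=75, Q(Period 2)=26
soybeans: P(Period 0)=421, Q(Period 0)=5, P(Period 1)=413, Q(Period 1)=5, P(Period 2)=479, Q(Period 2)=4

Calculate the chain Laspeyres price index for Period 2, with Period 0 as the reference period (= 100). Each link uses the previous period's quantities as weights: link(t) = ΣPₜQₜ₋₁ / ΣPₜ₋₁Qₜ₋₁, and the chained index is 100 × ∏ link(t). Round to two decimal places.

111.31

Link Period 0→Period 1:
ΣP(Period 1)Q(Period 0) = 84×29 + 413×5 = 2436 + 2065 = 4501
ΣP(Period 0)Q(Period 0) = 70×29 + 421×5 = 2030 + 2105 = 4135
link = 4501/4135 = 1.088513
Link Period 1→Period 2:
ΣP(Period 2)Q(Period 1) = 75×26 + 479×5 = 1950 + 2395 = 4345
ΣP(Period 1)Q(Period 1) = 84×26 + 413×5 = 2184 + 2065 = 4249
link = 4345/4249 = 1.022594
Chained index = 100 × 1.088513 × 1.022594 = 111.3106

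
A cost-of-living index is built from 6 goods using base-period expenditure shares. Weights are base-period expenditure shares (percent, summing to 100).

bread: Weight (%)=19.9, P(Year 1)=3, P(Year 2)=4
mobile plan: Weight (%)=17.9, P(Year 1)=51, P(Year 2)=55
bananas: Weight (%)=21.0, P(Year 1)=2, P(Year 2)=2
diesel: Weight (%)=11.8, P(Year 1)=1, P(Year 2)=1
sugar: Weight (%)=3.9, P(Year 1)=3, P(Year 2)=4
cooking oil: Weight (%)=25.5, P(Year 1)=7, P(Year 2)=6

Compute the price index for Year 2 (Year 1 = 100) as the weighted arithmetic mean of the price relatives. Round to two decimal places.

bread: 19.9 × (4/3) = 19.9 × 1.333333 = 26.5333
mobile plan: 17.9 × (55/51) = 17.9 × 1.078431 = 19.3039
bananas: 21.0 × (2/2) = 21.0 × 1.000000 = 21.0000
diesel: 11.8 × (1/1) = 11.8 × 1.000000 = 11.8000
sugar: 3.9 × (4/3) = 3.9 × 1.333333 = 5.2000
cooking oil: 25.5 × (6/7) = 25.5 × 0.857143 = 21.8571
Index = Σ wᵢ·(p₁ᵢ/p₀ᵢ) = 26.5333 + 19.3039 + 21.0000 + 11.8000 + 5.2000 + 21.8571 = 105.6944

105.69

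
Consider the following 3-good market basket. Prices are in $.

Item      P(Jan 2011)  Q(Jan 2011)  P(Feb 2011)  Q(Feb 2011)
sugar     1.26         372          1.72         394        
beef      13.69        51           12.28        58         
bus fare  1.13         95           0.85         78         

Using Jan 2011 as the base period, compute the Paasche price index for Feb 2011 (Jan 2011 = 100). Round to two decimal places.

105.63

Paasche price index uses current-period quantities as weights.
ΣP(Feb 2011)·Q(Feb 2011) = 1.72×394 + 12.28×58 + 0.85×78 = 677.68 + 712.24 + 66.3 = 1456.22
ΣP(Jan 2011)·Q(Feb 2011) = 1.26×394 + 13.69×58 + 1.13×78 = 496.44 + 794.02 + 88.14 = 1378.6
Index = 1456.22 / 1378.6 × 100 = 105.6303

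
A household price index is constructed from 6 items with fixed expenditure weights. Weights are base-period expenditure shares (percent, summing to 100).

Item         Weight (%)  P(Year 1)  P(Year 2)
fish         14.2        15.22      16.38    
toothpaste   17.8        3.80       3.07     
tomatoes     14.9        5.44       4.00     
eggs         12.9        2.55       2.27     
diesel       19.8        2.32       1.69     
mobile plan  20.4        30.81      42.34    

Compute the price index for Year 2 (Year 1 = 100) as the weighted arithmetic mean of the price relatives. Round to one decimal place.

94.6

fish: 14.2 × (16.38/15.22) = 14.2 × 1.076216 = 15.2823
toothpaste: 17.8 × (3.07/3.80) = 17.8 × 0.807895 = 14.3805
tomatoes: 14.9 × (4.00/5.44) = 14.9 × 0.735294 = 10.9559
eggs: 12.9 × (2.27/2.55) = 12.9 × 0.890196 = 11.4835
diesel: 19.8 × (1.69/2.32) = 19.8 × 0.728448 = 14.4233
mobile plan: 20.4 × (42.34/30.81) = 20.4 × 1.374229 = 28.0343
Index = Σ wᵢ·(p₁ᵢ/p₀ᵢ) = 15.2823 + 14.3805 + 10.9559 + 11.4835 + 14.4233 + 28.0343 = 94.5597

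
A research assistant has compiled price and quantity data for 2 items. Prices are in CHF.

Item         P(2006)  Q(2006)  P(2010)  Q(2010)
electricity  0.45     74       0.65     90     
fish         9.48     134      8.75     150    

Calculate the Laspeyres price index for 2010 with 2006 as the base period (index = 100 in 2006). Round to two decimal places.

93.63

Laspeyres price index uses base-period quantities as weights.
ΣP(2010)·Q(2006) = 0.65×74 + 8.75×134 = 48.1 + 1172.5 = 1220.6
ΣP(2006)·Q(2006) = 0.45×74 + 9.48×134 = 33.3 + 1270.32 = 1303.62
Index = 1220.6 / 1303.62 × 100 = 93.6316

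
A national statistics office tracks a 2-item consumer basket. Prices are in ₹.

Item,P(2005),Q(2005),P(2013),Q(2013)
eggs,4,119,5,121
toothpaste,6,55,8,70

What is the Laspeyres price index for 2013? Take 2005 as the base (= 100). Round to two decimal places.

Laspeyres price index uses base-period quantities as weights.
ΣP(2013)·Q(2005) = 5×119 + 8×55 = 595 + 440 = 1035
ΣP(2005)·Q(2005) = 4×119 + 6×55 = 476 + 330 = 806
Index = 1035 / 806 × 100 = 128.4119

128.41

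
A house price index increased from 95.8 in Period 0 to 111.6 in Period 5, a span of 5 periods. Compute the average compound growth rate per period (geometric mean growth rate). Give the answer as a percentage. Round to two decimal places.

Growth factor = (111.6/95.8)^(1/5) = (1.164927)^(1/5) = 1.031003
Growth rate = 1.031003 − 1 = 0.031003 = 3.1003%

3.10%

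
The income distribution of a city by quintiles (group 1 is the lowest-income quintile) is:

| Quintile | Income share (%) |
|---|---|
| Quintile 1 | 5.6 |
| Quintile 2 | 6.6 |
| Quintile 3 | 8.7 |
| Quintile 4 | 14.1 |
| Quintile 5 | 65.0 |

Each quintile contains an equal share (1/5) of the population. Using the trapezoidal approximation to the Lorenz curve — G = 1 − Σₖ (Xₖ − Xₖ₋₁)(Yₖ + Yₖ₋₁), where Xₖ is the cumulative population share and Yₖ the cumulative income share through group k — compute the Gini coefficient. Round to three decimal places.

Cumulative income shares Yₖ: 0.0560, 0.1220, 0.2090, 0.3500, 1.0000
Σ (Xₖ−Xₖ₋₁)(Yₖ+Yₖ₋₁) = (1/5)(0.0560+0.0000) + (1/5)(0.1220+0.0560) + (1/5)(0.2090+0.1220) + (1/5)(0.3500+0.2090) + (1/5)(1.0000+0.3500)
  = 0.0112 + 0.0356 + 0.0662 + 0.1118 + 0.2700 = 0.4948
G = 1 − 0.4948 = 0.5052

0.505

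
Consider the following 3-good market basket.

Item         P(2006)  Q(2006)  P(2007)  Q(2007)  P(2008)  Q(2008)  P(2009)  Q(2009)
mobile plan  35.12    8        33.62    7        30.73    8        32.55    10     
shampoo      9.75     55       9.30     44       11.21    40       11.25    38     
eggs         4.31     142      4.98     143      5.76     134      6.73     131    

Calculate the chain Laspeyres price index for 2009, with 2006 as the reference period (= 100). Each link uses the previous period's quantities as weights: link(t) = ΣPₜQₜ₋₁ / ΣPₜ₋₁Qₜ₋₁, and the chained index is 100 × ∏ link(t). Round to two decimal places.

Link 2006→2007:
ΣP(2007)Q(2006) = 33.62×8 + 9.30×55 + 4.98×142 = 268.96 + 511.5 + 707.16 = 1487.62
ΣP(2006)Q(2006) = 35.12×8 + 9.75×55 + 4.31×142 = 280.96 + 536.25 + 612.02 = 1429.23
link = 1487.62/1429.23 = 1.040854
Link 2007→2008:
ΣP(2008)Q(2007) = 30.73×7 + 11.21×44 + 5.76×143 = 215.11 + 493.24 + 823.68 = 1532.03
ΣP(2007)Q(2007) = 33.62×7 + 9.30×44 + 4.98×143 = 235.34 + 409.2 + 712.14 = 1356.68
link = 1532.03/1356.68 = 1.129249
Link 2008→2009:
ΣP(2009)Q(2008) = 32.55×8 + 11.25×40 + 6.73×134 = 260.4 + 450 + 901.82 = 1612.22
ΣP(2008)Q(2008) = 30.73×8 + 11.21×40 + 5.76×134 = 245.84 + 448.4 + 771.84 = 1466.08
link = 1612.22/1466.08 = 1.099681
Chained index = 100 × 1.040854 × 1.129249 × 1.099681 = 129.2547

129.25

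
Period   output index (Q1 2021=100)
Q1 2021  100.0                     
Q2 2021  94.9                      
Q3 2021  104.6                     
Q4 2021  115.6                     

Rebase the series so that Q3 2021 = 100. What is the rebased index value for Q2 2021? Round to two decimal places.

90.73

Rebased(Q2 2021) = 94.9 / 104.6 × 100 = 90.7266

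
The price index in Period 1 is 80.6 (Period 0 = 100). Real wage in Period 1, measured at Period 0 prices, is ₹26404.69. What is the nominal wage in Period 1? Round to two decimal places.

Nominal = Real × (Index/100) = 26404.69 × (80.6/100)
        = 26404.69 × 0.806 = 21282.1801

21282.18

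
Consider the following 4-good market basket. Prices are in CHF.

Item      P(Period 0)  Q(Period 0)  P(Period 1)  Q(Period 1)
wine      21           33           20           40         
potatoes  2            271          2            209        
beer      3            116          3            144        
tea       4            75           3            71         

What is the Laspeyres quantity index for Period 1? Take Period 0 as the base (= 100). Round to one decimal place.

Laspeyres quantity index uses base-period prices as weights.
ΣP(Period 0)·Q(Period 1) = 21×40 + 2×209 + 3×144 + 4×71 = 840 + 418 + 432 + 284 = 1974
ΣP(Period 0)·Q(Period 0) = 21×33 + 2×271 + 3×116 + 4×75 = 693 + 542 + 348 + 300 = 1883
Index = 1974 / 1883 × 100 = 104.8327

104.8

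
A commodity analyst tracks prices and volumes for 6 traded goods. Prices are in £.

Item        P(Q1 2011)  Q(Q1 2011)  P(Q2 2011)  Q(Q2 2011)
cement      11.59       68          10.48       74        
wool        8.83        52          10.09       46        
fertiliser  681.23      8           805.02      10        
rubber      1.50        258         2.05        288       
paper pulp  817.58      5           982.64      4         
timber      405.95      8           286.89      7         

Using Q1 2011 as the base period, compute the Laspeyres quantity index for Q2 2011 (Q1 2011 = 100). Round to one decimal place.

101.4

Laspeyres quantity index uses base-period prices as weights.
ΣP(Q1 2011)·Q(Q2 2011) = 11.59×74 + 8.83×46 + 681.23×10 + 1.50×288 + 817.58×4 + 405.95×7 = 857.66 + 406.18 + 6812.3 + 432 + 3270.32 + 2841.65 = 14620.11
ΣP(Q1 2011)·Q(Q1 2011) = 11.59×68 + 8.83×52 + 681.23×8 + 1.50×258 + 817.58×5 + 405.95×8 = 788.12 + 459.16 + 5449.84 + 387 + 4087.9 + 3247.6 = 14419.62
Index = 14620.11 / 14419.62 × 100 = 101.3904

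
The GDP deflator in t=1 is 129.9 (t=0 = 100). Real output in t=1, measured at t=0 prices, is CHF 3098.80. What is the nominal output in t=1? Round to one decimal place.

4025.3

Nominal = Real × (Index/100) = 3098.80 × (129.9/100)
        = 3098.80 × 1.299 = 4025.3412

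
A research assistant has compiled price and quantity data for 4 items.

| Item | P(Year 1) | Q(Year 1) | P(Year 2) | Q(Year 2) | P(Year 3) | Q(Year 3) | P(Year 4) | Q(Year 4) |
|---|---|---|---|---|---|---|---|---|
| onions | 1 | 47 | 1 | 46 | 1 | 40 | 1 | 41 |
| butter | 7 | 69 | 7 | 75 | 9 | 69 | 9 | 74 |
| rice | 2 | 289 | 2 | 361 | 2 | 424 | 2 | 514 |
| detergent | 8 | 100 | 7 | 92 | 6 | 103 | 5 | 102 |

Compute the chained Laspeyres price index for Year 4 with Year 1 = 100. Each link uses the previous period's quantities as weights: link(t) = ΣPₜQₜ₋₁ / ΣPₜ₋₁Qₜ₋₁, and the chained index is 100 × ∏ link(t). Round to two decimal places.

Link Year 1→Year 2:
ΣP(Year 2)Q(Year 1) = 1×47 + 7×69 + 2×289 + 7×100 = 47 + 483 + 578 + 700 = 1808
ΣP(Year 1)Q(Year 1) = 1×47 + 7×69 + 2×289 + 8×100 = 47 + 483 + 578 + 800 = 1908
link = 1808/1908 = 0.947589
Link Year 2→Year 3:
ΣP(Year 3)Q(Year 2) = 1×46 + 9×75 + 2×361 + 6×92 = 46 + 675 + 722 + 552 = 1995
ΣP(Year 2)Q(Year 2) = 1×46 + 7×75 + 2×361 + 7×92 = 46 + 525 + 722 + 644 = 1937
link = 1995/1937 = 1.029943
Link Year 3→Year 4:
ΣP(Year 4)Q(Year 3) = 1×40 + 9×69 + 2×424 + 5×103 = 40 + 621 + 848 + 515 = 2024
ΣP(Year 3)Q(Year 3) = 1×40 + 9×69 + 2×424 + 6×103 = 40 + 621 + 848 + 618 = 2127
link = 2024/2127 = 0.951575
Chained index = 100 × 0.947589 × 1.029943 × 0.951575 = 92.8702

92.87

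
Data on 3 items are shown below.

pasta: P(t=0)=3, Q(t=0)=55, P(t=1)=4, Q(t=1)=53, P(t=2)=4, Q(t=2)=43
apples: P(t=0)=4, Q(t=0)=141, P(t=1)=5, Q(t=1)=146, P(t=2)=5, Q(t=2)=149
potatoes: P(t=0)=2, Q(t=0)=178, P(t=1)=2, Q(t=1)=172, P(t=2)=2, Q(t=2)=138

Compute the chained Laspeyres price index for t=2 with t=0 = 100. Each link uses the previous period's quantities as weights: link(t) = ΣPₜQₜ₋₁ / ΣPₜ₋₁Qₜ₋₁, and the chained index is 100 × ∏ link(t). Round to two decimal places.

Link t=0→t=1:
ΣP(t=1)Q(t=0) = 4×55 + 5×141 + 2×178 = 220 + 705 + 356 = 1281
ΣP(t=0)Q(t=0) = 3×55 + 4×141 + 2×178 = 165 + 564 + 356 = 1085
link = 1281/1085 = 1.180645
Link t=1→t=2:
ΣP(t=2)Q(t=1) = 4×53 + 5×146 + 2×172 = 212 + 730 + 344 = 1286
ΣP(t=1)Q(t=1) = 4×53 + 5×146 + 2×172 = 212 + 730 + 344 = 1286
link = 1286/1286 = 1.000000
Chained index = 100 × 1.180645 × 1.000000 = 118.0645

118.06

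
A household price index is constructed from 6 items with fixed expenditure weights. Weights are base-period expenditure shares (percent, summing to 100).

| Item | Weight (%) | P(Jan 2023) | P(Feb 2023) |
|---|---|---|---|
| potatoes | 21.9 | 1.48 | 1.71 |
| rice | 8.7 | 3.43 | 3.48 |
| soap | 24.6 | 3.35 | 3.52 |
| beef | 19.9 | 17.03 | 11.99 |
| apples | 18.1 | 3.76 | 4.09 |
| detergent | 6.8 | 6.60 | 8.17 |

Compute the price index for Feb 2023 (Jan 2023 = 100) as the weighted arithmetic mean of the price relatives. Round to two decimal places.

102.10

potatoes: 21.9 × (1.71/1.48) = 21.9 × 1.155405 = 25.3034
rice: 8.7 × (3.48/3.43) = 8.7 × 1.014577 = 8.8268
soap: 24.6 × (3.52/3.35) = 24.6 × 1.050746 = 25.8484
beef: 19.9 × (11.99/17.03) = 19.9 × 0.704052 = 14.0106
apples: 18.1 × (4.09/3.76) = 18.1 × 1.087766 = 19.6886
detergent: 6.8 × (8.17/6.60) = 6.8 × 1.237879 = 8.4176
Index = Σ wᵢ·(p₁ᵢ/p₀ᵢ) = 25.3034 + 8.8268 + 25.8484 + 14.0106 + 19.6886 + 8.4176 = 102.0953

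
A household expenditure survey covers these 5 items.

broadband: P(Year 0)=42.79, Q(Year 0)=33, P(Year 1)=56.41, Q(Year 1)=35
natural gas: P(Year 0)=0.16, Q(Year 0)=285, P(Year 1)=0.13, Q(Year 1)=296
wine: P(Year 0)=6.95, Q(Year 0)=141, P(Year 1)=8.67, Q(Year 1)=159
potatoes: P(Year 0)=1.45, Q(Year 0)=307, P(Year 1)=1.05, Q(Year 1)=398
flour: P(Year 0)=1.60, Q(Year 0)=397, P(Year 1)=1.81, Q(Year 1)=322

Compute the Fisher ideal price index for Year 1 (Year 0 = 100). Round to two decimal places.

Laspeyres component (base-period weights):
ΣP(Year 1)Q(Year 0) = 56.41×33 + 0.13×285 + 8.67×141 + 1.05×307 + 1.81×397 = 1861.53 + 37.05 + 1222.47 + 322.35 + 718.57 = 4161.97
ΣP(Year 0)Q(Year 0) = 42.79×33 + 0.16×285 + 6.95×141 + 1.45×307 + 1.60×397 = 1412.07 + 45.6 + 979.95 + 445.15 + 635.2 = 3517.97
L = 4161.97 / 3517.97 × 100 = 118.3060
Paasche component (current-period weights):
ΣP(Year 1)Q(Year 1) = 56.41×35 + 0.13×296 + 8.67×159 + 1.05×398 + 1.81×322 = 1974.35 + 38.48 + 1378.53 + 417.9 + 582.82 = 4392.08
ΣP(Year 0)Q(Year 1) = 42.79×35 + 0.16×296 + 6.95×159 + 1.45×398 + 1.60×322 = 1497.65 + 47.36 + 1105.05 + 577.1 + 515.2 = 3742.36
P = 4392.08 / 3742.36 × 100 = 117.3612
Fisher = √(L × P) = √(118.3060 × 117.3612) = 117.8327

117.83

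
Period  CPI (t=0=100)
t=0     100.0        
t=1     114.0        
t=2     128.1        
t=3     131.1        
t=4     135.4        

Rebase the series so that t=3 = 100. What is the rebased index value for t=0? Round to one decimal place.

Rebased(t=0) = 100.0 / 131.1 × 100 = 76.2777

76.3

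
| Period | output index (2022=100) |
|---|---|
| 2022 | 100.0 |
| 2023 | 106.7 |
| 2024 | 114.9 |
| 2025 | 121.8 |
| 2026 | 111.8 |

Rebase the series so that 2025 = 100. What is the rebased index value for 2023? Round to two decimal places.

Rebased(2023) = 106.7 / 121.8 × 100 = 87.6026

87.60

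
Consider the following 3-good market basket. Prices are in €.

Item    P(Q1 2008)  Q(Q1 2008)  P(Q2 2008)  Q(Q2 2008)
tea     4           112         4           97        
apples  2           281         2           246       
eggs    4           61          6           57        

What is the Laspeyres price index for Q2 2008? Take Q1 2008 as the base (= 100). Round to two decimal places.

Laspeyres price index uses base-period quantities as weights.
ΣP(Q2 2008)·Q(Q1 2008) = 4×112 + 2×281 + 6×61 = 448 + 562 + 366 = 1376
ΣP(Q1 2008)·Q(Q1 2008) = 4×112 + 2×281 + 4×61 = 448 + 562 + 244 = 1254
Index = 1376 / 1254 × 100 = 109.7289

109.73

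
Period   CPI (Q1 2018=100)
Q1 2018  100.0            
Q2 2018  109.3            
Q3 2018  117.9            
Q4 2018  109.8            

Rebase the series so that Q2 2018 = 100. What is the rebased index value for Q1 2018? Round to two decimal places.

91.49

Rebased(Q1 2018) = 100.0 / 109.3 × 100 = 91.4913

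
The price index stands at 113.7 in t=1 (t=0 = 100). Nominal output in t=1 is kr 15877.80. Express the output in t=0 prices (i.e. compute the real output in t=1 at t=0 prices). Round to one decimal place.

Real = Nominal ÷ (Index/100) = 15877.80 ÷ (113.7/100)
     = 15877.80 ÷ 1.137 = 13964.6438

13964.6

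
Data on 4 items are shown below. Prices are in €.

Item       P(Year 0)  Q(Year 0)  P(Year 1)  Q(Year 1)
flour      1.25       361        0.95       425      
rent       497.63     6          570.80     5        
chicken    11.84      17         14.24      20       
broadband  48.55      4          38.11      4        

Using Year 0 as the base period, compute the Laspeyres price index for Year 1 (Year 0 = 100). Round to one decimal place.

108.6

Laspeyres price index uses base-period quantities as weights.
ΣP(Year 1)·Q(Year 0) = 0.95×361 + 570.80×6 + 14.24×17 + 38.11×4 = 342.95 + 3424.8 + 242.08 + 152.44 = 4162.27
ΣP(Year 0)·Q(Year 0) = 1.25×361 + 497.63×6 + 11.84×17 + 48.55×4 = 451.25 + 2985.78 + 201.28 + 194.2 = 3832.51
Index = 4162.27 / 3832.51 × 100 = 108.6043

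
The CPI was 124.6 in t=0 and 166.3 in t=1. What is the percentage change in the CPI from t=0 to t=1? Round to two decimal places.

Change = (166.3 − 124.6) / 124.6 × 100
       = 41.7 / 124.6 × 100 = 33.4671%

33.47%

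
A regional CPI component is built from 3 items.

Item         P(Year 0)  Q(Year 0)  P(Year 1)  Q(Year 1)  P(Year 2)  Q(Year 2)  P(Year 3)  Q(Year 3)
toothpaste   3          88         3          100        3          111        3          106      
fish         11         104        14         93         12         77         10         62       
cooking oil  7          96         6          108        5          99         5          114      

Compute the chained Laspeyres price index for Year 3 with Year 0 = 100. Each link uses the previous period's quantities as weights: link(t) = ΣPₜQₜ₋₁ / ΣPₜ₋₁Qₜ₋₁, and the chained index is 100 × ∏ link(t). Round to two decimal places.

Link Year 0→Year 1:
ΣP(Year 1)Q(Year 0) = 3×88 + 14×104 + 6×96 = 264 + 1456 + 576 = 2296
ΣP(Year 0)Q(Year 0) = 3×88 + 11×104 + 7×96 = 264 + 1144 + 672 = 2080
link = 2296/2080 = 1.103846
Link Year 1→Year 2:
ΣP(Year 2)Q(Year 1) = 3×100 + 12×93 + 5×108 = 300 + 1116 + 540 = 1956
ΣP(Year 1)Q(Year 1) = 3×100 + 14×93 + 6×108 = 300 + 1302 + 648 = 2250
link = 1956/2250 = 0.869333
Link Year 2→Year 3:
ΣP(Year 3)Q(Year 2) = 3×111 + 10×77 + 5×99 = 333 + 770 + 495 = 1598
ΣP(Year 2)Q(Year 2) = 3×111 + 12×77 + 5×99 = 333 + 924 + 495 = 1752
link = 1598/1752 = 0.912100
Chained index = 100 × 1.103846 × 0.869333 × 0.912100 = 87.5261

87.53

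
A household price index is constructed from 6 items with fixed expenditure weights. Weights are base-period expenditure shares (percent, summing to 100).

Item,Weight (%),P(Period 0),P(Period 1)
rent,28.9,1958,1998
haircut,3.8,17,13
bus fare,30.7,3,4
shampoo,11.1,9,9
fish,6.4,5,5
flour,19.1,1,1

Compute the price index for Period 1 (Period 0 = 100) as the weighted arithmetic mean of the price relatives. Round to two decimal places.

109.93

rent: 28.9 × (1998/1958) = 28.9 × 1.020429 = 29.4904
haircut: 3.8 × (13/17) = 3.8 × 0.764706 = 2.9059
bus fare: 30.7 × (4/3) = 30.7 × 1.333333 = 40.9333
shampoo: 11.1 × (9/9) = 11.1 × 1.000000 = 11.1000
fish: 6.4 × (5/5) = 6.4 × 1.000000 = 6.4000
flour: 19.1 × (1/1) = 19.1 × 1.000000 = 19.1000
Index = Σ wᵢ·(p₁ᵢ/p₀ᵢ) = 29.4904 + 2.9059 + 40.9333 + 11.1000 + 6.4000 + 19.1000 = 109.9296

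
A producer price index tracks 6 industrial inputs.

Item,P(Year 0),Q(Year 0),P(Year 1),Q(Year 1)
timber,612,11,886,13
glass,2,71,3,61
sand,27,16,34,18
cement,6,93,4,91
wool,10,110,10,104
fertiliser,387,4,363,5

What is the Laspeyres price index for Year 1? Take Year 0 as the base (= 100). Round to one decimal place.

Laspeyres price index uses base-period quantities as weights.
ΣP(Year 1)·Q(Year 0) = 886×11 + 3×71 + 34×16 + 4×93 + 10×110 + 363×4 = 9746 + 213 + 544 + 372 + 1100 + 1452 = 13427
ΣP(Year 0)·Q(Year 0) = 612×11 + 2×71 + 27×16 + 6×93 + 10×110 + 387×4 = 6732 + 142 + 432 + 558 + 1100 + 1548 = 10512
Index = 13427 / 10512 × 100 = 127.7302

127.7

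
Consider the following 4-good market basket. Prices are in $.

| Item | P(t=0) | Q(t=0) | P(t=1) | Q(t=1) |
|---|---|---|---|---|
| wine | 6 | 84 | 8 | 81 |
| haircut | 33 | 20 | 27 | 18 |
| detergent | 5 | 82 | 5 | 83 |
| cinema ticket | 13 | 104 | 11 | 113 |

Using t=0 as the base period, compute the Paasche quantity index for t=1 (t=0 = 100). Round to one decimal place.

100.9

Paasche quantity index uses current-period prices as weights.
ΣP(t=1)·Q(t=1) = 8×81 + 27×18 + 5×83 + 11×113 = 648 + 486 + 415 + 1243 = 2792
ΣP(t=1)·Q(t=0) = 8×84 + 27×20 + 5×82 + 11×104 = 672 + 540 + 410 + 1144 = 2766
Index = 2792 / 2766 × 100 = 100.9400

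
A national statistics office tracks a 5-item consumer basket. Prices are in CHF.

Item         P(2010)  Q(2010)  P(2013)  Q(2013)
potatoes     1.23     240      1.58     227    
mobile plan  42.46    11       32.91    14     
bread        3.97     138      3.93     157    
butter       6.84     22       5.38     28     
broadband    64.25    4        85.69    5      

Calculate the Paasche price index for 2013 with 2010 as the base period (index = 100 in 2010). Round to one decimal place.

Paasche price index uses current-period quantities as weights.
ΣP(2013)·Q(2013) = 1.58×227 + 32.91×14 + 3.93×157 + 5.38×28 + 85.69×5 = 358.66 + 460.74 + 617.01 + 150.64 + 428.45 = 2015.5
ΣP(2010)·Q(2013) = 1.23×227 + 42.46×14 + 3.97×157 + 6.84×28 + 64.25×5 = 279.21 + 594.44 + 623.29 + 191.52 + 321.25 = 2009.71
Index = 2015.5 / 2009.71 × 100 = 100.2881

100.3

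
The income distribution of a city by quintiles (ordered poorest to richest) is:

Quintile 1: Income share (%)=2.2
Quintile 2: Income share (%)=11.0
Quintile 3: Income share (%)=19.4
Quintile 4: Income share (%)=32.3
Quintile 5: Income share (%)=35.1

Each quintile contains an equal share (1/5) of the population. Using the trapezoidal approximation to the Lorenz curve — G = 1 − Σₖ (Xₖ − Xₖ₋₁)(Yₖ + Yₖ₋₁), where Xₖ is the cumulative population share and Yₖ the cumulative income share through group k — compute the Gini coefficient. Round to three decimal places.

0.348

Cumulative income shares Yₖ: 0.0220, 0.1320, 0.3260, 0.6490, 1.0000
Σ (Xₖ−Xₖ₋₁)(Yₖ+Yₖ₋₁) = (1/5)(0.0220+0.0000) + (1/5)(0.1320+0.0220) + (1/5)(0.3260+0.1320) + (1/5)(0.6490+0.3260) + (1/5)(1.0000+0.6490)
  = 0.0044 + 0.0308 + 0.0916 + 0.1950 + 0.3298 = 0.6516
G = 1 − 0.6516 = 0.3484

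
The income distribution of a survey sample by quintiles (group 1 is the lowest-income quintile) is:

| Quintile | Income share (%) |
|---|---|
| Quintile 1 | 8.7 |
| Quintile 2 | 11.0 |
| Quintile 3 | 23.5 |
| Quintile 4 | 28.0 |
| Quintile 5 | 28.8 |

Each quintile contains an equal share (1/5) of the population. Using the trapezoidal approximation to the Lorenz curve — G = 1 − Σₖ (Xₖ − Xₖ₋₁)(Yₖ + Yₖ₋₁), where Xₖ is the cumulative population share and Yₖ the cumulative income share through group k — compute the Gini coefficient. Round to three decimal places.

0.229

Cumulative income shares Yₖ: 0.0870, 0.1970, 0.4320, 0.7120, 1.0000
Σ (Xₖ−Xₖ₋₁)(Yₖ+Yₖ₋₁) = (1/5)(0.0870+0.0000) + (1/5)(0.1970+0.0870) + (1/5)(0.4320+0.1970) + (1/5)(0.7120+0.4320) + (1/5)(1.0000+0.7120)
  = 0.0174 + 0.0568 + 0.1258 + 0.2288 + 0.3424 = 0.7712
G = 1 − 0.7712 = 0.2288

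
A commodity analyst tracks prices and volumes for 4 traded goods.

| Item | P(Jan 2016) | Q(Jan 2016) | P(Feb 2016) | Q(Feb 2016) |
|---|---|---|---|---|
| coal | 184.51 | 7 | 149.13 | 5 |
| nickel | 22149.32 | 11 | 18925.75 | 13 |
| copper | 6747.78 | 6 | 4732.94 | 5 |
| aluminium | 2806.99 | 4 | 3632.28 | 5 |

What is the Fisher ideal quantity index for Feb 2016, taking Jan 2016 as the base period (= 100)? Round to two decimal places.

Laspeyres component (base-period weights):
ΣP(Jan 2016)Q(Feb 2016) = 184.51×5 + 22149.32×13 + 6747.78×5 + 2806.99×5 = 922.55 + 287941.16 + 33738.9 + 14034.95 = 336637.56
ΣP(Jan 2016)Q(Jan 2016) = 184.51×7 + 22149.32×11 + 6747.78×6 + 2806.99×4 = 1291.57 + 243642.52 + 40486.68 + 11227.96 = 296648.73
L = 336637.56 / 296648.73 × 100 = 113.4802
Paasche component (current-period weights):
ΣP(Feb 2016)Q(Feb 2016) = 149.13×5 + 18925.75×13 + 4732.94×5 + 3632.28×5 = 745.65 + 246034.75 + 23664.7 + 18161.4 = 288606.5
ΣP(Feb 2016)Q(Jan 2016) = 149.13×7 + 18925.75×11 + 4732.94×6 + 3632.28×4 = 1043.91 + 208183.25 + 28397.64 + 14529.12 = 252153.92
P = 288606.5 / 252153.92 × 100 = 114.4565
Fisher = √(L × P) = √(113.4802 × 114.4565) = 113.9673

113.97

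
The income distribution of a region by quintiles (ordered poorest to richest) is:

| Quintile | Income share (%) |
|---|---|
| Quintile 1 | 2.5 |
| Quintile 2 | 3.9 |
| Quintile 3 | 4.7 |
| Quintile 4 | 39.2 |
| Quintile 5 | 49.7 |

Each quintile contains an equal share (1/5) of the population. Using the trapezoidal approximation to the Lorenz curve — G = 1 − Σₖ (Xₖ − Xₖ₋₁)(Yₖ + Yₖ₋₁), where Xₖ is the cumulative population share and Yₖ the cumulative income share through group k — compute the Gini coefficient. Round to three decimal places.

0.519

Cumulative income shares Yₖ: 0.0250, 0.0640, 0.1110, 0.5030, 1.0000
Σ (Xₖ−Xₖ₋₁)(Yₖ+Yₖ₋₁) = (1/5)(0.0250+0.0000) + (1/5)(0.0640+0.0250) + (1/5)(0.1110+0.0640) + (1/5)(0.5030+0.1110) + (1/5)(1.0000+0.5030)
  = 0.0050 + 0.0178 + 0.0350 + 0.1228 + 0.3006 = 0.4812
G = 1 − 0.4812 = 0.5188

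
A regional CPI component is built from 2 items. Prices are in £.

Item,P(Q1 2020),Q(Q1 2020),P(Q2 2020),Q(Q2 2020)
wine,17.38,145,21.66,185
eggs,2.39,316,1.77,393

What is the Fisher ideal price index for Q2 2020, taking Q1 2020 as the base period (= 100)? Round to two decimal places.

113.08

Laspeyres component (base-period weights):
ΣP(Q2 2020)Q(Q1 2020) = 21.66×145 + 1.77×316 = 3140.7 + 559.32 = 3700.02
ΣP(Q1 2020)Q(Q1 2020) = 17.38×145 + 2.39×316 = 2520.1 + 755.24 = 3275.34
L = 3700.02 / 3275.34 × 100 = 112.9660
Paasche component (current-period weights):
ΣP(Q2 2020)Q(Q2 2020) = 21.66×185 + 1.77×393 = 4007.1 + 695.61 = 4702.71
ΣP(Q1 2020)Q(Q2 2020) = 17.38×185 + 2.39×393 = 3215.3 + 939.27 = 4154.57
P = 4702.71 / 4154.57 × 100 = 113.1937
Fisher = √(L × P) = √(112.9660 × 113.1937) = 113.0798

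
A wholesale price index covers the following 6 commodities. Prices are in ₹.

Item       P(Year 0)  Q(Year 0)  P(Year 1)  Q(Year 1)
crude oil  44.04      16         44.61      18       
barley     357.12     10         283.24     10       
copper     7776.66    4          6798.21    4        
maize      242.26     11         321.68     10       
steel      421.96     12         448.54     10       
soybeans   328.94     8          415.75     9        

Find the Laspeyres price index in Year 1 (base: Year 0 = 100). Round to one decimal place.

Laspeyres price index uses base-period quantities as weights.
ΣP(Year 1)·Q(Year 0) = 44.61×16 + 283.24×10 + 6798.21×4 + 321.68×11 + 448.54×12 + 415.75×8 = 713.76 + 2832.4 + 27192.84 + 3538.48 + 5382.48 + 3326 = 42985.96
ΣP(Year 0)·Q(Year 0) = 44.04×16 + 357.12×10 + 7776.66×4 + 242.26×11 + 421.96×12 + 328.94×8 = 704.64 + 3571.2 + 31106.64 + 2664.86 + 5063.52 + 2631.52 = 45742.38
Index = 42985.96 / 45742.38 × 100 = 93.9740

94.0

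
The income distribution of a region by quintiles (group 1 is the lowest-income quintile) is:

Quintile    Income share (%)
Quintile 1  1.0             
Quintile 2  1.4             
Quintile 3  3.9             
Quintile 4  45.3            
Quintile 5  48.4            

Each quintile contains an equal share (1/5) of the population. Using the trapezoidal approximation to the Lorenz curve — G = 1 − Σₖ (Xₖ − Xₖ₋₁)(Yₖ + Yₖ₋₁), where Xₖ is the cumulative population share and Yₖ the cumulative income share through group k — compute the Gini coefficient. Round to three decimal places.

0.555

Cumulative income shares Yₖ: 0.0100, 0.0240, 0.0630, 0.5160, 1.0000
Σ (Xₖ−Xₖ₋₁)(Yₖ+Yₖ₋₁) = (1/5)(0.0100+0.0000) + (1/5)(0.0240+0.0100) + (1/5)(0.0630+0.0240) + (1/5)(0.5160+0.0630) + (1/5)(1.0000+0.5160)
  = 0.0020 + 0.0068 + 0.0174 + 0.1158 + 0.3032 = 0.4452
G = 1 − 0.4452 = 0.5548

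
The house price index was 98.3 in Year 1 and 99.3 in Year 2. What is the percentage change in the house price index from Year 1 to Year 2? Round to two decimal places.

Change = (99.3 − 98.3) / 98.3 × 100
       = 1.0 / 98.3 × 100 = 1.0173%

1.02%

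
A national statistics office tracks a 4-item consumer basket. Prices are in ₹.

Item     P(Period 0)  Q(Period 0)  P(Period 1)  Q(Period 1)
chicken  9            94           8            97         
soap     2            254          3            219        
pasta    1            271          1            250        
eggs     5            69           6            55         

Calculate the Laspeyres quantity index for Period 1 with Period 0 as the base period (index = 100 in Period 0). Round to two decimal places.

93.20

Laspeyres quantity index uses base-period prices as weights.
ΣP(Period 0)·Q(Period 1) = 9×97 + 2×219 + 1×250 + 5×55 = 873 + 438 + 250 + 275 = 1836
ΣP(Period 0)·Q(Period 0) = 9×94 + 2×254 + 1×271 + 5×69 = 846 + 508 + 271 + 345 = 1970
Index = 1836 / 1970 × 100 = 93.1980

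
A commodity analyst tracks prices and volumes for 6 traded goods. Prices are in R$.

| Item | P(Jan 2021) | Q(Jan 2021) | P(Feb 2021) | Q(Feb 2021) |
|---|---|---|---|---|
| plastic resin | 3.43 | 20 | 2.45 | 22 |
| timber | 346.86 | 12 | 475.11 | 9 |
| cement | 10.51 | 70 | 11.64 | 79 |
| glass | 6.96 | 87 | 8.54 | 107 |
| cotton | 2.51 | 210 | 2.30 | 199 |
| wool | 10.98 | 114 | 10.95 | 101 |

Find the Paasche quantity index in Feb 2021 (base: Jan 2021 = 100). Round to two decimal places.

85.48

Paasche quantity index uses current-period prices as weights.
ΣP(Feb 2021)·Q(Feb 2021) = 2.45×22 + 475.11×9 + 11.64×79 + 8.54×107 + 2.30×199 + 10.95×101 = 53.9 + 4275.99 + 919.56 + 913.78 + 457.7 + 1105.95 = 7726.88
ΣP(Feb 2021)·Q(Jan 2021) = 2.45×20 + 475.11×12 + 11.64×70 + 8.54×87 + 2.30×210 + 10.95×114 = 49 + 5701.32 + 814.8 + 742.98 + 483 + 1248.3 = 9039.4
Index = 7726.88 / 9039.4 × 100 = 85.4800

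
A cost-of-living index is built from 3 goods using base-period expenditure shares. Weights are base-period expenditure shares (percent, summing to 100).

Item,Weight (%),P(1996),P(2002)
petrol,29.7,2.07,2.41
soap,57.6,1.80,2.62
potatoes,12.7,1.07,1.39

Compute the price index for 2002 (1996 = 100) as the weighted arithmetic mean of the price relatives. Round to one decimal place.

134.9

petrol: 29.7 × (2.41/2.07) = 29.7 × 1.164251 = 34.5783
soap: 57.6 × (2.62/1.80) = 57.6 × 1.455556 = 83.8400
potatoes: 12.7 × (1.39/1.07) = 12.7 × 1.299065 = 16.4981
Index = Σ wᵢ·(p₁ᵢ/p₀ᵢ) = 34.5783 + 83.8400 + 16.4981 = 134.9164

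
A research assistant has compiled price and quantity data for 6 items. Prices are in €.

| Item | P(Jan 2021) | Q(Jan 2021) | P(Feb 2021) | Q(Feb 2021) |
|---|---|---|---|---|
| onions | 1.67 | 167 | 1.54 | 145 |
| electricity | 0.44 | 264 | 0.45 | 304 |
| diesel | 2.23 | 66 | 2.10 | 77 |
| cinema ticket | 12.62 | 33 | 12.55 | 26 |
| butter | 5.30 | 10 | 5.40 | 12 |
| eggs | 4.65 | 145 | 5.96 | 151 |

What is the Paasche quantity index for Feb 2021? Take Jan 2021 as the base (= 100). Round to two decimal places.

Paasche quantity index uses current-period prices as weights.
ΣP(Feb 2021)·Q(Feb 2021) = 1.54×145 + 0.45×304 + 2.10×77 + 12.55×26 + 5.40×12 + 5.96×151 = 223.3 + 136.8 + 161.7 + 326.3 + 64.8 + 899.96 = 1812.86
ΣP(Feb 2021)·Q(Jan 2021) = 1.54×167 + 0.45×264 + 2.10×66 + 12.55×33 + 5.40×10 + 5.96×145 = 257.18 + 118.8 + 138.6 + 414.15 + 54 + 864.2 = 1846.93
Index = 1812.86 / 1846.93 × 100 = 98.1553

98.16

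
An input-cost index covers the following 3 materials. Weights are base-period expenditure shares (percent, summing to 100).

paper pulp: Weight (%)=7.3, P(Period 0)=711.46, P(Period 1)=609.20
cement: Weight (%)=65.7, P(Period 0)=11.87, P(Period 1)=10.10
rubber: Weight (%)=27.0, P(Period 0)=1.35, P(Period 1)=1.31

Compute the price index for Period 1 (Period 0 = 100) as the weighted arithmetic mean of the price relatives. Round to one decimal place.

88.4

paper pulp: 7.3 × (609.20/711.46) = 7.3 × 0.856267 = 6.2508
cement: 65.7 × (10.10/11.87) = 65.7 × 0.850885 = 55.9031
rubber: 27.0 × (1.31/1.35) = 27.0 × 0.970370 = 26.2000
Index = Σ wᵢ·(p₁ᵢ/p₀ᵢ) = 6.2508 + 55.9031 + 26.2000 = 88.3539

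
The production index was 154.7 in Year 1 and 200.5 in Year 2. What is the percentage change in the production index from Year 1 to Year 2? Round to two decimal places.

Change = (200.5 − 154.7) / 154.7 × 100
       = 45.8 / 154.7 × 100 = 29.6057%

29.61%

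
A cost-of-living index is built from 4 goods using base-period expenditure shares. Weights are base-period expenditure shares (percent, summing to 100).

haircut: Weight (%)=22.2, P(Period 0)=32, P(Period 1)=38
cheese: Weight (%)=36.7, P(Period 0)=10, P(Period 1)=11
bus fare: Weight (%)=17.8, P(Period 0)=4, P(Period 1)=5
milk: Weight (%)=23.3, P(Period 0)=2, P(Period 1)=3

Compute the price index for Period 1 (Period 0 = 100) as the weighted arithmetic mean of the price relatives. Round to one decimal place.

haircut: 22.2 × (38/32) = 22.2 × 1.187500 = 26.3625
cheese: 36.7 × (11/10) = 36.7 × 1.100000 = 40.3700
bus fare: 17.8 × (5/4) = 17.8 × 1.250000 = 22.2500
milk: 23.3 × (3/2) = 23.3 × 1.500000 = 34.9500
Index = Σ wᵢ·(p₁ᵢ/p₀ᵢ) = 26.3625 + 40.3700 + 22.2500 + 34.9500 = 123.9325

123.9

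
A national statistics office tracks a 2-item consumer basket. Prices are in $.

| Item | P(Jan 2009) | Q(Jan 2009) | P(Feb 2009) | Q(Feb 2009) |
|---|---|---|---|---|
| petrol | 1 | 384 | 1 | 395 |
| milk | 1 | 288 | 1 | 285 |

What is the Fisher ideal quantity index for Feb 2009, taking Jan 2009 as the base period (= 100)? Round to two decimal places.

Laspeyres component (base-period weights):
ΣP(Jan 2009)Q(Feb 2009) = 1×395 + 1×285 = 395 + 285 = 680
ΣP(Jan 2009)Q(Jan 2009) = 1×384 + 1×288 = 384 + 288 = 672
L = 680 / 672 × 100 = 101.1905
Paasche component (current-period weights):
ΣP(Feb 2009)Q(Feb 2009) = 1×395 + 1×285 = 395 + 285 = 680
ΣP(Feb 2009)Q(Jan 2009) = 1×384 + 1×288 = 384 + 288 = 672
P = 680 / 672 × 100 = 101.1905
Fisher = √(L × P) = √(101.1905 × 101.1905) = 101.1905

101.19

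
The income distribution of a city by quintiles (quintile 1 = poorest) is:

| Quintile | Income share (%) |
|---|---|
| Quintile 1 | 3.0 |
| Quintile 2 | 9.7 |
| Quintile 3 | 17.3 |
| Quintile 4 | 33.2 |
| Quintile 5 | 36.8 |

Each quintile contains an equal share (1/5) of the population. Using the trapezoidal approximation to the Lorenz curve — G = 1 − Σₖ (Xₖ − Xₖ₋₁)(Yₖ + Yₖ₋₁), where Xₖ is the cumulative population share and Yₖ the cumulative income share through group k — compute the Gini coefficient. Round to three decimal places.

Cumulative income shares Yₖ: 0.0300, 0.1270, 0.3000, 0.6320, 1.0000
Σ (Xₖ−Xₖ₋₁)(Yₖ+Yₖ₋₁) = (1/5)(0.0300+0.0000) + (1/5)(0.1270+0.0300) + (1/5)(0.3000+0.1270) + (1/5)(0.6320+0.3000) + (1/5)(1.0000+0.6320)
  = 0.0060 + 0.0314 + 0.0854 + 0.1864 + 0.3264 = 0.6356
G = 1 − 0.6356 = 0.3644

0.364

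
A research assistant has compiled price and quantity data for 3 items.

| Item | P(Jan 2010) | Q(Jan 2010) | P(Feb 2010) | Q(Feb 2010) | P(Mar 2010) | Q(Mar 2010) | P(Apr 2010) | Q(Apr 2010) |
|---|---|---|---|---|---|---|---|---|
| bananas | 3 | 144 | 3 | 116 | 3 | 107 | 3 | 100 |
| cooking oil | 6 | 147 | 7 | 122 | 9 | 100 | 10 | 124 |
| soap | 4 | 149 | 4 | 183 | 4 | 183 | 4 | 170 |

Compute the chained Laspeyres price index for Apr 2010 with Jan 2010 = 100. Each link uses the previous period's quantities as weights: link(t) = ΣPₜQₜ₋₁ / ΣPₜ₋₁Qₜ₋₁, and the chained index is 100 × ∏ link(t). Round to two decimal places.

Link Jan 2010→Feb 2010:
ΣP(Feb 2010)Q(Jan 2010) = 3×144 + 7×147 + 4×149 = 432 + 1029 + 596 = 2057
ΣP(Jan 2010)Q(Jan 2010) = 3×144 + 6×147 + 4×149 = 432 + 882 + 596 = 1910
link = 2057/1910 = 1.076963
Link Feb 2010→Mar 2010:
ΣP(Mar 2010)Q(Feb 2010) = 3×116 + 9×122 + 4×183 = 348 + 1098 + 732 = 2178
ΣP(Feb 2010)Q(Feb 2010) = 3×116 + 7×122 + 4×183 = 348 + 854 + 732 = 1934
link = 2178/1934 = 1.126163
Link Mar 2010→Apr 2010:
ΣP(Apr 2010)Q(Mar 2010) = 3×107 + 10×100 + 4×183 = 321 + 1000 + 732 = 2053
ΣP(Mar 2010)Q(Mar 2010) = 3×107 + 9×100 + 4×183 = 321 + 900 + 732 = 1953
link = 2053/1953 = 1.051203
Chained index = 100 × 1.076963 × 1.126163 × 1.051203 = 127.4938

127.49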